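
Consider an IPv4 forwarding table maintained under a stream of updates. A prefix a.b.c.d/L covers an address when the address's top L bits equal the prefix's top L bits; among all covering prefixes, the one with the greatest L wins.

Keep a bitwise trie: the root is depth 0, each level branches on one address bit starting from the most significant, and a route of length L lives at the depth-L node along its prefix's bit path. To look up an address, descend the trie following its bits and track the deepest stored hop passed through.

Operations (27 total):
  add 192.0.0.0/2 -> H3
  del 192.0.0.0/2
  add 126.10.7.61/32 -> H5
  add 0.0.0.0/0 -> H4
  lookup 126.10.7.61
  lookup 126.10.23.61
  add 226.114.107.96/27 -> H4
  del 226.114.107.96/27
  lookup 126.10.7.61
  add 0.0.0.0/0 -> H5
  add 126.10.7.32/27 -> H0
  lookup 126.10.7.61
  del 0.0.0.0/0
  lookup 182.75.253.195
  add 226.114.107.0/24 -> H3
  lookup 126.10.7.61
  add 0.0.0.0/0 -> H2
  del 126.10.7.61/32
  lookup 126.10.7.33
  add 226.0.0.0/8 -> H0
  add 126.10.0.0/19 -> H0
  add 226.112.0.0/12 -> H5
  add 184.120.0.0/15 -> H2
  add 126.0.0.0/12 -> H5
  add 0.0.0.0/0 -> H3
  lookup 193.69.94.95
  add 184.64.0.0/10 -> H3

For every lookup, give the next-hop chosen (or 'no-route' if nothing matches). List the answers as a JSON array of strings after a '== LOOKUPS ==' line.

Trace:
  add 192.0.0.0/2 -> H3 at depth 2
  del 192.0.0.0/2 (clear depth 2)
  add 126.10.7.61/32 -> H5 at depth 32
  add 0.0.0.0/0 -> H4 at depth 0
  ? 126.10.7.61  path d0:H4→d1:-→d2:-→d3:-→d4:-→d5:-→d6:-→d7:-→d8:-→d9:-→d10:-→d11:-→d12:-→d13:-→d14:-→d15:-→d16:-→d17:-→d18:-→d19:-→d20:-→d21:-→d22:-→d23:-→d24:-→d25:-→d26:-→d27:-→d28:-→d29:-→d30:-→d31:-→d32:H5  best=H5
  ? 126.10.23.61  path d0:H4→d1:-→d2:-→d3:-→d4:-→d5:-→d6:-→d7:-→d8:-→d9:-→d10:-→d11:-→d12:-→d13:-→d14:-→d15:-→d16:-→d17:-→d18:-→d19:-  best=H4
  add 226.114.107.96/27 -> H4 at depth 27
  del 226.114.107.96/27 (clear depth 27)
  ? 126.10.7.61  path d0:H4→d1:-→d2:-→d3:-→d4:-→d5:-→d6:-→d7:-→d8:-→d9:-→d10:-→d11:-→d12:-→d13:-→d14:-→d15:-→d16:-→d17:-→d18:-→d19:-→d20:-→d21:-→d22:-→d23:-→d24:-→d25:-→d26:-→d27:-→d28:-→d29:-→d30:-→d31:-→d32:H5  best=H5
  add 0.0.0.0/0 -> H5 at depth 0
  add 126.10.7.32/27 -> H0 at depth 27
  ? 126.10.7.61  path d0:H5→d1:-→d2:-→d3:-→d4:-→d5:-→d6:-→d7:-→d8:-→d9:-→d10:-→d11:-→d12:-→d13:-→d14:-→d15:-→d16:-→d17:-→d18:-→d19:-→d20:-→d21:-→d22:-→d23:-→d24:-→d25:-→d26:-→d27:H0→d28:-→d29:-→d30:-→d31:-→d32:H5  best=H5
  del 0.0.0.0/0 (clear depth 0)
  ? 182.75.253.195  path d0:-→d1:-  best=no-route
  add 226.114.107.0/24 -> H3 at depth 24
  ? 126.10.7.61  path d0:-→d1:-→d2:-→d3:-→d4:-→d5:-→d6:-→d7:-→d8:-→d9:-→d10:-→d11:-→d12:-→d13:-→d14:-→d15:-→d16:-→d17:-→d18:-→d19:-→d20:-→d21:-→d22:-→d23:-→d24:-→d25:-→d26:-→d27:H0→d28:-→d29:-→d30:-→d31:-→d32:H5  best=H5
  add 0.0.0.0/0 -> H2 at depth 0
  del 126.10.7.61/32 (clear depth 32)
  ? 126.10.7.33  path d0:H2→d1:-→d2:-→d3:-→d4:-→d5:-→d6:-→d7:-→d8:-→d9:-→d10:-→d11:-→d12:-→d13:-→d14:-→d15:-→d16:-→d17:-→d18:-→d19:-→d20:-→d21:-→d22:-→d23:-→d24:-→d25:-→d26:-→d27:H0  best=H0
  add 226.0.0.0/8 -> H0 at depth 8
  add 126.10.0.0/19 -> H0 at depth 19
  add 226.112.0.0/12 -> H5 at depth 12
  add 184.120.0.0/15 -> H2 at depth 15
  add 126.0.0.0/12 -> H5 at depth 12
  add 0.0.0.0/0 -> H3 at depth 0
  ? 193.69.94.95  path d0:H3→d1:-→d2:-  best=H3
  add 184.64.0.0/10 -> H3 at depth 10

== LOOKUPS ==
["H5","H4","H5","H5","no-route","H5","H0","H3"]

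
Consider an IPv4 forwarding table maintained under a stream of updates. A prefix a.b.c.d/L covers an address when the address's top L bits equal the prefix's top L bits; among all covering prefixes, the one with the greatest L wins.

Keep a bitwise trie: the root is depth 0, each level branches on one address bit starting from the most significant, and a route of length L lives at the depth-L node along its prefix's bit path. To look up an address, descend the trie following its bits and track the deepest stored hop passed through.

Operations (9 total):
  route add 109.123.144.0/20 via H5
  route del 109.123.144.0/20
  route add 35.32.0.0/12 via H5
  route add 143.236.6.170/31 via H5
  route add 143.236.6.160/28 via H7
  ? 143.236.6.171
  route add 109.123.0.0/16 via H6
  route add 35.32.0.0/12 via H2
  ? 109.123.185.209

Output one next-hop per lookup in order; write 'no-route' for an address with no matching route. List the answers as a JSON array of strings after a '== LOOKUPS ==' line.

Apply in order:
  + 109.123.144.0/20 (H5) depth=20
  del 109.123.144.0/20 (clear depth 20)
  + 35.32.0.0/12 (H5) depth=12
  + 143.236.6.170/31 (H5) depth=31
  + 143.236.6.160/28 (H7) depth=28
  ? 143.236.6.171  path d0:-→d1:-→d2:-→d3:-→d4:-→d5:-→d6:-→d7:-→d8:-→d9:-→d10:-→d11:-→d12:-→d13:-→d14:-→d15:-→d16:-→d17:-→d18:-→d19:-→d20:-→d21:-→d22:-→d23:-→d24:-→d25:-→d26:-→d27:-→d28:H7→d29:-→d30:-→d31:H5  best=H5
  + 109.123.0.0/16 (H6) depth=16
  + 35.32.0.0/12 (H2) depth=12
  ? 109.123.185.209  path d0:-→d1:-→d2:-→d3:-→d4:-→d5:-→d6:-→d7:-→d8:-→d9:-→d10:-→d11:-→d12:-→d13:-→d14:-→d15:-→d16:H6→d17:-→d18:-  best=H6

== LOOKUPS ==
["H5","H6"]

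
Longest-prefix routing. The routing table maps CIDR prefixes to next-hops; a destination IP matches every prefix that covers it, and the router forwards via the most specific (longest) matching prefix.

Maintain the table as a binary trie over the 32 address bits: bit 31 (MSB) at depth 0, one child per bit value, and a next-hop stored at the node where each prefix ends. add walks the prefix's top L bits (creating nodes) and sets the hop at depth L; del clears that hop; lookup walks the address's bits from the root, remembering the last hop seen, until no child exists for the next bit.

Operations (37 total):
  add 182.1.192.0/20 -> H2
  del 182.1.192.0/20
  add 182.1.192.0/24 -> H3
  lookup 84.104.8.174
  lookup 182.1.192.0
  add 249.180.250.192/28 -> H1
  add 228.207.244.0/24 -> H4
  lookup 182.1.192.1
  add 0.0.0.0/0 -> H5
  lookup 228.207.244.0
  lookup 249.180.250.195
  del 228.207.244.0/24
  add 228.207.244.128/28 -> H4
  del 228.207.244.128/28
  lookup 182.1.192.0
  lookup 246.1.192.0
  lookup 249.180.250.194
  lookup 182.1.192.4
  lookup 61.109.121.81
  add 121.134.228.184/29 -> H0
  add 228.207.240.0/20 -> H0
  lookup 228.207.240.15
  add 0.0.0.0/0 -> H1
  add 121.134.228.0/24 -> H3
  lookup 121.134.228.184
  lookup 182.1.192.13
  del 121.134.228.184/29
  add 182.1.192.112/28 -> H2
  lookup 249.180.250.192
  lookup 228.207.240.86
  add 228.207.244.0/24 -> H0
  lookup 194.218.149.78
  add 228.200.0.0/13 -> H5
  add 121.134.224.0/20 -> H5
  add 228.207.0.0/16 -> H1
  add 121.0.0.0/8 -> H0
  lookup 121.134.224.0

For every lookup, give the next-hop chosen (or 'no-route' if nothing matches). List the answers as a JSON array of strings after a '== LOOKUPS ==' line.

Process each operation:
  + 182.1.192.0/20 (H2) depth=20
  - 182.1.192.0/20 clear@20
  + 182.1.192.0/24 (H3) depth=24
  lookup 84.104.8.174: bits ε walk d0:- -> no-route
  lookup 182.1.192.0: bits 101101100000000111000000 walk d0:-→d1:-→d2:-→d3:-→d4:-→d5:-→d6:-→d7:-→d8:-→d9:-→d10:-→d11:-→d12:-→d13:-→d14:-→d15:-→d16:-→d17:-→d18:-→d19:-→d20:-→d21:-→d22:-→d23:-→d24:H3 -> H3
  + 249.180.250.192/28 (H1) depth=28
  + 228.207.244.0/24 (H4) depth=24
  lookup 182.1.192.1: bits 101101100000000111000000 walk d0:-→d1:-→d2:-→d3:-→d4:-→d5:-→d6:-→d7:-→d8:-→d9:-→d10:-→d11:-→d12:-→d13:-→d14:-→d15:-→d16:-→d17:-→d18:-→d19:-→d20:-→d21:-→d22:-→d23:-→d24:H3 -> H3
  + 0.0.0.0/0 (H5) depth=0
  lookup 228.207.244.0: bits 111001001100111111110100 walk d0:H5→d1:-→d2:-→d3:-→d4:-→d5:-→d6:-→d7:-→d8:-→d9:-→d10:-→d11:-→d12:-→d13:-→d14:-→d15:-→d16:-→d17:-→d18:-→d19:-→d20:-→d21:-→d22:-→d23:-→d24:H4 -> H4
  lookup 249.180.250.195: bits 1111100110110100111110101100 walk d0:H5→d1:-→d2:-→d3:-→d4:-→d5:-→d6:-→d7:-→d8:-→d9:-→d10:-→d11:-→d12:-→d13:-→d14:-→d15:-→d16:-→d17:-→d18:-→d19:-→d20:-→d21:-→d22:-→d23:-→d24:-→d25:-→d26:-→d27:-→d28:H1 -> H1
  - 228.207.244.0/24 clear@24
  + 228.207.244.128/28 (H4) depth=28
  - 228.207.244.128/28 clear@28
  lookup 182.1.192.0: bits 101101100000000111000000 walk d0:H5→d1:-→d2:-→d3:-→d4:-→d5:-→d6:-→d7:-→d8:-→d9:-→d10:-→d11:-→d12:-→d13:-→d14:-→d15:-→d16:-→d17:-→d18:-→d19:-→d20:-→d21:-→d22:-→d23:-→d24:H3 -> H3
  lookup 246.1.192.0: bits 1111 walk d0:H5→d1:-→d2:-→d3:-→d4:- -> H5
  lookup 249.180.250.194: bits 1111100110110100111110101100 walk d0:H5→d1:-→d2:-→d3:-→d4:-→d5:-→d6:-→d7:-→d8:-→d9:-→d10:-→d11:-→d12:-→d13:-→d14:-→d15:-→d16:-→d17:-→d18:-→d19:-→d20:-→d21:-→d22:-→d23:-→d24:-→d25:-→d26:-→d27:-→d28:H1 -> H1
  lookup 182.1.192.4: bits 101101100000000111000000 walk d0:H5→d1:-→d2:-→d3:-→d4:-→d5:-→d6:-→d7:-→d8:-→d9:-→d10:-→d11:-→d12:-→d13:-→d14:-→d15:-→d16:-→d17:-→d18:-→d19:-→d20:-→d21:-→d22:-→d23:-→d24:H3 -> H3
  lookup 61.109.121.81: bits ε walk d0:H5 -> H5
  + 121.134.228.184/29 (H0) depth=29
  + 228.207.240.0/20 (H0) depth=20
  lookup 228.207.240.15: bits 111001001100111111110 walk d0:H5→d1:-→d2:-→d3:-→d4:-→d5:-→d6:-→d7:-→d8:-→d9:-→d10:-→d11:-→d12:-→d13:-→d14:-→d15:-→d16:-→d17:-→d18:-→d19:-→d20:H0→d21:- -> H0
  + 0.0.0.0/0 (H1) depth=0
  + 121.134.228.0/24 (H3) depth=24
  lookup 121.134.228.184: bits 01111001100001101110010010111 walk d0:H1→d1:-→d2:-→d3:-→d4:-→d5:-→d6:-→d7:-→d8:-→d9:-→d10:-→d11:-→d12:-→d13:-→d14:-→d15:-→d16:-→d17:-→d18:-→d19:-→d20:-→d21:-→d22:-→d23:-→d24:H3→d25:-→d26:-→d27:-→d28:-→d29:H0 -> H0
  lookup 182.1.192.13: bits 101101100000000111000000 walk d0:H1→d1:-→d2:-→d3:-→d4:-→d5:-→d6:-→d7:-→d8:-→d9:-→d10:-→d11:-→d12:-→d13:-→d14:-→d15:-→d16:-→d17:-→d18:-→d19:-→d20:-→d21:-→d22:-→d23:-→d24:H3 -> H3
  - 121.134.228.184/29 clear@29
  + 182.1.192.112/28 (H2) depth=28
  lookup 249.180.250.192: bits 1111100110110100111110101100 walk d0:H1→d1:-→d2:-→d3:-→d4:-→d5:-→d6:-→d7:-→d8:-→d9:-→d10:-→d11:-→d12:-→d13:-→d14:-→d15:-→d16:-→d17:-→d18:-→d19:-→d20:-→d21:-→d22:-→d23:-→d24:-→d25:-→d26:-→d27:-→d28:H1 -> H1
  lookup 228.207.240.86: bits 111001001100111111110 walk d0:H1→d1:-→d2:-→d3:-→d4:-→d5:-→d6:-→d7:-→d8:-→d9:-→d10:-→d11:-→d12:-→d13:-→d14:-→d15:-→d16:-→d17:-→d18:-→d19:-→d20:H0→d21:- -> H0
  + 228.207.244.0/24 (H0) depth=24
  lookup 194.218.149.78: bits 11 walk d0:H1→d1:-→d2:- -> H1
  + 228.200.0.0/13 (H5) depth=13
  + 121.134.224.0/20 (H5) depth=20
  + 228.207.0.0/16 (H1) depth=16
  + 121.0.0.0/8 (H0) depth=8
  lookup 121.134.224.0: bits 011110011000011011100 walk d0:H1→d1:-→d2:-→d3:-→d4:-→d5:-→d6:-→d7:-→d8:H0→d9:-→d10:-→d11:-→d12:-→d13:-→d14:-→d15:-→d16:-→d17:-→d18:-→d19:-→d20:H5→d21:- -> H5

== LOOKUPS ==
["no-route","H3","H3","H4","H1","H3","H5","H1","H3","H5","H0","H0","H3","H1","H0","H1","H5"]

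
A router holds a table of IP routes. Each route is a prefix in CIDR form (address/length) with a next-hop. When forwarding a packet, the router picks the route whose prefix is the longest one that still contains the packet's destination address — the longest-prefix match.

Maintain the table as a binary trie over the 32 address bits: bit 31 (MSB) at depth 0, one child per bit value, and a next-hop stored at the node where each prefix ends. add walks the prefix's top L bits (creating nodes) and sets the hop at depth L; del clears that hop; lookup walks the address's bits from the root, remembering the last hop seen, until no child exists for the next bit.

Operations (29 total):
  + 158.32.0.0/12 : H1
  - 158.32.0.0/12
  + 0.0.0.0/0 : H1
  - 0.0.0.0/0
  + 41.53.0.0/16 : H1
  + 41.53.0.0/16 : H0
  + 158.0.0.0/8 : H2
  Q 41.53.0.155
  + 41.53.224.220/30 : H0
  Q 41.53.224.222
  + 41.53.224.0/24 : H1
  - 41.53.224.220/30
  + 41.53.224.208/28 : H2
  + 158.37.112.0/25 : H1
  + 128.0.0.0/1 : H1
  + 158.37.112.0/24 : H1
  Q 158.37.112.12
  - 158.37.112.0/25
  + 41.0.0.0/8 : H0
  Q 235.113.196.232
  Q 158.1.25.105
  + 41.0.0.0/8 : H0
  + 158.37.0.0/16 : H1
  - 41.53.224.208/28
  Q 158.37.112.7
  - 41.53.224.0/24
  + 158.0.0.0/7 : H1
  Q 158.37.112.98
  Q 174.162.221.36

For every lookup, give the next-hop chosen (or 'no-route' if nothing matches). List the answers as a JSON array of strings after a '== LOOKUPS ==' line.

Process each operation:
  add 158.32.0.0/12 -> H1 at depth 12
  - 158.32.0.0/12 clear@12
  add 0.0.0.0/0 -> H1 at depth 0
  - 0.0.0.0/0 clear@0
  add 41.53.0.0/16 -> H1 at depth 16
  add 41.53.0.0/16 -> H0 at depth 16
  add 158.0.0.0/8 -> H2 at depth 8
  Q 41.53.0.155: descend 0010100100110101 ; hops seen [H0] ; pick H0
  add 41.53.224.220/30 -> H0 at depth 30
  Q 41.53.224.222: descend 001010010011010111100000110111 ; hops seen [H0,H0] ; pick H0
  add 41.53.224.0/24 -> H1 at depth 24
  - 41.53.224.220/30 clear@30
  add 41.53.224.208/28 -> H2 at depth 28
  add 158.37.112.0/25 -> H1 at depth 25
  add 128.0.0.0/1 -> H1 at depth 1
  add 158.37.112.0/24 -> H1 at depth 24
  Q 158.37.112.12: descend 1001111000100101011100000 ; hops seen [H1,H2,H1,H1] ; pick H1
  - 158.37.112.0/25 clear@25
  add 41.0.0.0/8 -> H0 at depth 8
  Q 235.113.196.232: descend 1 ; hops seen [H1] ; pick H1
  Q 158.1.25.105: descend 1001111000 ; hops seen [H1,H2] ; pick H2
  add 41.0.0.0/8 -> H0 at depth 8
  add 158.37.0.0/16 -> H1 at depth 16
  - 41.53.224.208/28 clear@28
  Q 158.37.112.7: descend 1001111000100101011100000 ; hops seen [H1,H2,H1,H1] ; pick H1
  - 41.53.224.0/24 clear@24
  add 158.0.0.0/7 -> H1 at depth 7
  Q 158.37.112.98: descend 1001111000100101011100000 ; hops seen [H1,H1,H2,H1,H1] ; pick H1
  Q 174.162.221.36: descend 10 ; hops seen [H1] ; pick H1

== LOOKUPS ==
["H0","H0","H1","H1","H2","H1","H1","H1"]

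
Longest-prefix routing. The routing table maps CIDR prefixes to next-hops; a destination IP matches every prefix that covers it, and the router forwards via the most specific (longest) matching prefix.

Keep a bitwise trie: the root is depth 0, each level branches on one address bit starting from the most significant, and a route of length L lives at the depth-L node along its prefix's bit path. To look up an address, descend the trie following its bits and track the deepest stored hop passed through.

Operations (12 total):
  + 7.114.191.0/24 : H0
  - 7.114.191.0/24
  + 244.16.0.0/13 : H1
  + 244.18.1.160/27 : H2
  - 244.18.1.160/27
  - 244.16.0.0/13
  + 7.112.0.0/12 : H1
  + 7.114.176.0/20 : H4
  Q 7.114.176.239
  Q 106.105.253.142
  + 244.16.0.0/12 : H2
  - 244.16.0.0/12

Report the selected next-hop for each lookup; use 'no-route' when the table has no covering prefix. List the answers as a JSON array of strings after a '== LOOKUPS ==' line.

Apply in order:
  add 7.114.191.0/24 -> H0 at depth 24
  del 7.114.191.0/24 (clear depth 24)
  add 244.16.0.0/13 -> H1 at depth 13
  add 244.18.1.160/27 -> H2 at depth 27
  del 244.18.1.160/27 (clear depth 27)
  del 244.16.0.0/13 (clear depth 13)
  add 7.112.0.0/12 -> H1 at depth 12
  add 7.114.176.0/20 -> H4 at depth 20
  lookup 7.114.176.239: bits 00000111011100101011 walk d0:-→d1:-→d2:-→d3:-→d4:-→d5:-→d6:-→d7:-→d8:-→d9:-→d10:-→d11:-→d12:H1→d13:-→d14:-→d15:-→d16:-→d17:-→d18:-→d19:-→d20:H4 -> H4
  lookup 106.105.253.142: bits 0 walk d0:-→d1:- -> no-route
  add 244.16.0.0/12 -> H2 at depth 12
  del 244.16.0.0/12 (clear depth 12)

== LOOKUPS ==
["H4","no-route"]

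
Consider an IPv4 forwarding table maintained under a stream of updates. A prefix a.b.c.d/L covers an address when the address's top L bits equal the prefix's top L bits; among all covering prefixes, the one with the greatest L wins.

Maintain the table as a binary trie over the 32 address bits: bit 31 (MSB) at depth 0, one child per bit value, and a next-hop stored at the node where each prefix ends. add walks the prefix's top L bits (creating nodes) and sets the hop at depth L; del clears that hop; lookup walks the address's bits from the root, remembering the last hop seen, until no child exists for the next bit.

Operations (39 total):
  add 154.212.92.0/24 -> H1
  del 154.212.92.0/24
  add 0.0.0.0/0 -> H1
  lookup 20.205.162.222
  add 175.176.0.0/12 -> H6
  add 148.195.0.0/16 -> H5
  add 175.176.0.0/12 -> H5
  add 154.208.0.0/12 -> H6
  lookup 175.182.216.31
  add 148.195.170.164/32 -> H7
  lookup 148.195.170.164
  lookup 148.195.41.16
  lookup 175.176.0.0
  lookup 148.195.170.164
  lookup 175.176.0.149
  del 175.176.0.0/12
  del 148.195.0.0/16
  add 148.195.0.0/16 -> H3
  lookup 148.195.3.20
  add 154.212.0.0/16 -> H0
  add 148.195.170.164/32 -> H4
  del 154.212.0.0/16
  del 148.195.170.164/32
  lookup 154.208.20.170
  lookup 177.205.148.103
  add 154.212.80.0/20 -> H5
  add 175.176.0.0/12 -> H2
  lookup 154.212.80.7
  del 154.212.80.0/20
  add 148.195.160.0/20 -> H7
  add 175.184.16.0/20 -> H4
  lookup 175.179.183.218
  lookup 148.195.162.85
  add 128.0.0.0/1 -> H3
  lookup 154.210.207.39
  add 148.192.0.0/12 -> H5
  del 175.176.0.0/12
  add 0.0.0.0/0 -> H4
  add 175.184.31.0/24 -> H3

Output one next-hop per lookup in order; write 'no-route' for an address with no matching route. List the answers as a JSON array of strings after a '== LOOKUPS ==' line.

Trace:
  add 154.212.92.0/24 -> H1 at depth 24
  - 154.212.92.0/24 clear@24
  add 0.0.0.0/0 -> H1 at depth 0
  Q 20.205.162.222: descend ε ; hops seen [H1] ; pick H1
  add 175.176.0.0/12 -> H6 at depth 12
  add 148.195.0.0/16 -> H5 at depth 16
  add 175.176.0.0/12 -> H5 at depth 12
  add 154.208.0.0/12 -> H6 at depth 12
  Q 175.182.216.31: descend 101011111011 ; hops seen [H1,H5] ; pick H5
  add 148.195.170.164/32 -> H7 at depth 32
  Q 148.195.170.164: descend 10010100110000111010101010100100 ; hops seen [H1,H5,H7] ; pick H7
  Q 148.195.41.16: descend 1001010011000011 ; hops seen [H1,H5] ; pick H5
  Q 175.176.0.0: descend 101011111011 ; hops seen [H1,H5] ; pick H5
  Q 148.195.170.164: descend 10010100110000111010101010100100 ; hops seen [H1,H5,H7] ; pick H7
  Q 175.176.0.149: descend 101011111011 ; hops seen [H1,H5] ; pick H5
  - 175.176.0.0/12 clear@12
  - 148.195.0.0/16 clear@16
  add 148.195.0.0/16 -> H3 at depth 16
  Q 148.195.3.20: descend 1001010011000011 ; hops seen [H1,H3] ; pick H3
  add 154.212.0.0/16 -> H0 at depth 16
  add 148.195.170.164/32 -> H4 at depth 32
  - 154.212.0.0/16 clear@16
  - 148.195.170.164/32 clear@32
  Q 154.208.20.170: descend 1001101011010 ; hops seen [H1,H6] ; pick H6
  Q 177.205.148.103: descend 101 ; hops seen [H1] ; pick H1
  add 154.212.80.0/20 -> H5 at depth 20
  add 175.176.0.0/12 -> H2 at depth 12
  Q 154.212.80.7: descend 10011010110101000101 ; hops seen [H1,H6,H5] ; pick H5
  - 154.212.80.0/20 clear@20
  add 148.195.160.0/20 -> H7 at depth 20
  add 175.184.16.0/20 -> H4 at depth 20
  Q 175.179.183.218: descend 101011111011 ; hops seen [H1,H2] ; pick H2
  Q 148.195.162.85: descend 10010100110000111010 ; hops seen [H1,H3,H7] ; pick H7
  add 128.0.0.0/1 -> H3 at depth 1
  Q 154.210.207.39: descend 1001101011010 ; hops seen [H1,H3,H6] ; pick H6
  add 148.192.0.0/12 -> H5 at depth 12
  - 175.176.0.0/12 clear@12
  add 0.0.0.0/0 -> H4 at depth 0
  add 175.184.31.0/24 -> H3 at depth 24

== LOOKUPS ==
["H1","H5","H7","H5","H5","H7","H5","H3","H6","H1","H5","H2","H7","H6"]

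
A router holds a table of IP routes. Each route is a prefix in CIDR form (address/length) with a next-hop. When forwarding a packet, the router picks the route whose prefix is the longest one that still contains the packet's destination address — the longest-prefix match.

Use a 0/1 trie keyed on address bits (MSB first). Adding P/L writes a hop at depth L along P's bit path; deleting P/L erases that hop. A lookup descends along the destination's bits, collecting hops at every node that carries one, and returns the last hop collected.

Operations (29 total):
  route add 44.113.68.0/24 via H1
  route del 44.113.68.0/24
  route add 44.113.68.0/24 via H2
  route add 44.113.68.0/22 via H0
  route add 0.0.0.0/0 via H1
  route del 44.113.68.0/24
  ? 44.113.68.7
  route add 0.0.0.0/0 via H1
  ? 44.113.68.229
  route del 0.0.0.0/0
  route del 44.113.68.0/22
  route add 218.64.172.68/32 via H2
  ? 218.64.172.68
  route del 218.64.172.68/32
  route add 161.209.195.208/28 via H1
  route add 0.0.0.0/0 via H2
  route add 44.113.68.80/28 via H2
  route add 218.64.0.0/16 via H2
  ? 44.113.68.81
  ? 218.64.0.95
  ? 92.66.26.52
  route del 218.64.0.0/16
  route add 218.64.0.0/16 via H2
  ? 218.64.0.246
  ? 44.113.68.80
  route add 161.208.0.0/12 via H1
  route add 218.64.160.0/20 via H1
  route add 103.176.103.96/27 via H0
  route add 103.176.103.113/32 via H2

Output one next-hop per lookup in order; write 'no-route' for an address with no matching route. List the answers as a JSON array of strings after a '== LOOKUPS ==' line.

Process each operation:
  add 44.113.68.0/24 -> H1 at depth 24
  del 44.113.68.0/24 (clear depth 24)
  add 44.113.68.0/24 -> H2 at depth 24
  add 44.113.68.0/22 -> H0 at depth 22
  add 0.0.0.0/0 -> H1 at depth 0
  del 44.113.68.0/24 (clear depth 24)
  ? 44.113.68.7  path d0:H1→d1:-→d2:-→d3:-→d4:-→d5:-→d6:-→d7:-→d8:-→d9:-→d10:-→d11:-→d12:-→d13:-→d14:-→d15:-→d16:-→d17:-→d18:-→d19:-→d20:-→d21:-→d22:H0→d23:-→d24:-  best=H0
  add 0.0.0.0/0 -> H1 at depth 0
  ? 44.113.68.229  path d0:H1→d1:-→d2:-→d3:-→d4:-→d5:-→d6:-→d7:-→d8:-→d9:-→d10:-→d11:-→d12:-→d13:-→d14:-→d15:-→d16:-→d17:-→d18:-→d19:-→d20:-→d21:-→d22:H0→d23:-→d24:-  best=H0
  del 0.0.0.0/0 (clear depth 0)
  del 44.113.68.0/22 (clear depth 22)
  add 218.64.172.68/32 -> H2 at depth 32
  ? 218.64.172.68  path d0:-→d1:-→d2:-→d3:-→d4:-→d5:-→d6:-→d7:-→d8:-→d9:-→d10:-→d11:-→d12:-→d13:-→d14:-→d15:-→d16:-→d17:-→d18:-→d19:-→d20:-→d21:-→d22:-→d23:-→d24:-→d25:-→d26:-→d27:-→d28:-→d29:-→d30:-→d31:-→d32:H2  best=H2
  del 218.64.172.68/32 (clear depth 32)
  add 161.209.195.208/28 -> H1 at depth 28
  add 0.0.0.0/0 -> H2 at depth 0
  add 44.113.68.80/28 -> H2 at depth 28
  add 218.64.0.0/16 -> H2 at depth 16
  ? 44.113.68.81  path d0:H2→d1:-→d2:-→d3:-→d4:-→d5:-→d6:-→d7:-→d8:-→d9:-→d10:-→d11:-→d12:-→d13:-→d14:-→d15:-→d16:-→d17:-→d18:-→d19:-→d20:-→d21:-→d22:-→d23:-→d24:-→d25:-→d26:-→d27:-→d28:H2  best=H2
  ? 218.64.0.95  path d0:H2→d1:-→d2:-→d3:-→d4:-→d5:-→d6:-→d7:-→d8:-→d9:-→d10:-→d11:-→d12:-→d13:-→d14:-→d15:-→d16:H2  best=H2
  ? 92.66.26.52  path d0:H2→d1:-  best=H2
  del 218.64.0.0/16 (clear depth 16)
  add 218.64.0.0/16 -> H2 at depth 16
  ? 218.64.0.246  path d0:H2→d1:-→d2:-→d3:-→d4:-→d5:-→d6:-→d7:-→d8:-→d9:-→d10:-→d11:-→d12:-→d13:-→d14:-→d15:-→d16:H2  best=H2
  ? 44.113.68.80  path d0:H2→d1:-→d2:-→d3:-→d4:-→d5:-→d6:-→d7:-→d8:-→d9:-→d10:-→d11:-→d12:-→d13:-→d14:-→d15:-→d16:-→d17:-→d18:-→d19:-→d20:-→d21:-→d22:-→d23:-→d24:-→d25:-→d26:-→d27:-→d28:H2  best=H2
  add 161.208.0.0/12 -> H1 at depth 12
  add 218.64.160.0/20 -> H1 at depth 20
  add 103.176.103.96/27 -> H0 at depth 27
  add 103.176.103.113/32 -> H2 at depth 32

== LOOKUPS ==
["H0","H0","H2","H2","H2","H2","H2","H2"]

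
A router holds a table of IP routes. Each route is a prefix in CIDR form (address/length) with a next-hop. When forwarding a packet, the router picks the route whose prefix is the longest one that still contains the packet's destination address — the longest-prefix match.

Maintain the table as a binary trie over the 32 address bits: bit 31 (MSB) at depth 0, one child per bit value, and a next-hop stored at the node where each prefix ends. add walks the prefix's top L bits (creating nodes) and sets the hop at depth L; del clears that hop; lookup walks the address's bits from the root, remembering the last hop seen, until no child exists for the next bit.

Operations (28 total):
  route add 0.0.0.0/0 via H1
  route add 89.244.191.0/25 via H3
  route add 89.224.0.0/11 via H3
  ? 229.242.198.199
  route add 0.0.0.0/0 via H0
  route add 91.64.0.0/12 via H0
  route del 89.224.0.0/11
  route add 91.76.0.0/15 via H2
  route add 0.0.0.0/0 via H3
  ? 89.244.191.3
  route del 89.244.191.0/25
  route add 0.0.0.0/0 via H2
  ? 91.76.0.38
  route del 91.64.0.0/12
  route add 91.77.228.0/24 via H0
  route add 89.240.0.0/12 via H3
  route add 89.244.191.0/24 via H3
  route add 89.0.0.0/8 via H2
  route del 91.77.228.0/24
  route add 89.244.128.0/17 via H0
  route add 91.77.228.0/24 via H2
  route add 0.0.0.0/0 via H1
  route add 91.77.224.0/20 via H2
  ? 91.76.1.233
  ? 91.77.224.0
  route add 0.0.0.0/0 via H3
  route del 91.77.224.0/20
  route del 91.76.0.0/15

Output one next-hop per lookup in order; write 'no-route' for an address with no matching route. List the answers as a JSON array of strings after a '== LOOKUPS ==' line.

Process each operation:
  + 0.0.0.0/0 (H1) depth=0
  + 89.244.191.0/25 (H3) depth=25
  + 89.224.0.0/11 (H3) depth=11
  ? 229.242.198.199  path d0:H1  best=H1
  + 0.0.0.0/0 (H0) depth=0
  + 91.64.0.0/12 (H0) depth=12
  del 89.224.0.0/11 (clear depth 11)
  + 91.76.0.0/15 (H2) depth=15
  + 0.0.0.0/0 (H3) depth=0
  ? 89.244.191.3  path d0:H3→d1:-→d2:-→d3:-→d4:-→d5:-→d6:-→d7:-→d8:-→d9:-→d10:-→d11:-→d12:-→d13:-→d14:-→d15:-→d16:-→d17:-→d18:-→d19:-→d20:-→d21:-→d22:-→d23:-→d24:-→d25:H3  best=H3
  del 89.244.191.0/25 (clear depth 25)
  + 0.0.0.0/0 (H2) depth=0
  ? 91.76.0.38  path d0:H2→d1:-→d2:-→d3:-→d4:-→d5:-→d6:-→d7:-→d8:-→d9:-→d10:-→d11:-→d12:H0→d13:-→d14:-→d15:H2  best=H2
  del 91.64.0.0/12 (clear depth 12)
  + 91.77.228.0/24 (H0) depth=24
  + 89.240.0.0/12 (H3) depth=12
  + 89.244.191.0/24 (H3) depth=24
  + 89.0.0.0/8 (H2) depth=8
  del 91.77.228.0/24 (clear depth 24)
  + 89.244.128.0/17 (H0) depth=17
  + 91.77.228.0/24 (H2) depth=24
  + 0.0.0.0/0 (H1) depth=0
  + 91.77.224.0/20 (H2) depth=20
  ? 91.76.1.233  path d0:H1→d1:-→d2:-→d3:-→d4:-→d5:-→d6:-→d7:-→d8:-→d9:-→d10:-→d11:-→d12:-→d13:-→d14:-→d15:H2  best=H2
  ? 91.77.224.0  path d0:H1→d1:-→d2:-→d3:-→d4:-→d5:-→d6:-→d7:-→d8:-→d9:-→d10:-→d11:-→d12:-→d13:-→d14:-→d15:H2→d16:-→d17:-→d18:-→d19:-→d20:H2→d21:-  best=H2
  + 0.0.0.0/0 (H3) depth=0
  del 91.77.224.0/20 (clear depth 20)
  del 91.76.0.0/15 (clear depth 15)

== LOOKUPS ==
["H1","H3","H2","H2","H2"]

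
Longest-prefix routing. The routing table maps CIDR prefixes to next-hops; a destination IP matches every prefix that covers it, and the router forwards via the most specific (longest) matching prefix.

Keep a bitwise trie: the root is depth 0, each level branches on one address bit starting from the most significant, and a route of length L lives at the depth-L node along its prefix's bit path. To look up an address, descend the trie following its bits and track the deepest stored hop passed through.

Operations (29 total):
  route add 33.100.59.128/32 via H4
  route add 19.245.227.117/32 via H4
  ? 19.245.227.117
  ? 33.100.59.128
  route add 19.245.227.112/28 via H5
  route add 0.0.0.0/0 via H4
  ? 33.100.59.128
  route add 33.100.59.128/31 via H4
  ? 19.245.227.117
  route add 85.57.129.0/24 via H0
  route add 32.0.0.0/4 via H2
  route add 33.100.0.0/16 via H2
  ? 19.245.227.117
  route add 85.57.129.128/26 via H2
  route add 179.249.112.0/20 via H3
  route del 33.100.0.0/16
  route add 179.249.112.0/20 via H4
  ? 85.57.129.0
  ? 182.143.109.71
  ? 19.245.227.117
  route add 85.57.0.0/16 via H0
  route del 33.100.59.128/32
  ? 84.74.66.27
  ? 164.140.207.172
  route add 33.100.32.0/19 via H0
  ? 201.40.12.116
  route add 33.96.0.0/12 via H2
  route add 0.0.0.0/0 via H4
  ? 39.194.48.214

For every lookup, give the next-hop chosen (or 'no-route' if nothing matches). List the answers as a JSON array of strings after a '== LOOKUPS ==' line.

Trace:
  + 33.100.59.128/32 (H4) depth=32
  + 19.245.227.117/32 (H4) depth=32
  lookup 19.245.227.117: bits 00010011111101011110001101110101 walk d0:-→d1:-→d2:-→d3:-→d4:-→d5:-→d6:-→d7:-→d8:-→d9:-→d10:-→d11:-→d12:-→d13:-→d14:-→d15:-→d16:-→d17:-→d18:-→d19:-→d20:-→d21:-→d22:-→d23:-→d24:-→d25:-→d26:-→d27:-→d28:-→d29:-→d30:-→d31:-→d32:H4 -> H4
  lookup 33.100.59.128: bits 00100001011001000011101110000000 walk d0:-→d1:-→d2:-→d3:-→d4:-→d5:-→d6:-→d7:-→d8:-→d9:-→d10:-→d11:-→d12:-→d13:-→d14:-→d15:-→d16:-→d17:-→d18:-→d19:-→d20:-→d21:-→d22:-→d23:-→d24:-→d25:-→d26:-→d27:-→d28:-→d29:-→d30:-→d31:-→d32:H4 -> H4
  + 19.245.227.112/28 (H5) depth=28
  + 0.0.0.0/0 (H4) depth=0
  lookup 33.100.59.128: bits 00100001011001000011101110000000 walk d0:H4→d1:-→d2:-→d3:-→d4:-→d5:-→d6:-→d7:-→d8:-→d9:-→d10:-→d11:-→d12:-→d13:-→d14:-→d15:-→d16:-→d17:-→d18:-→d19:-→d20:-→d21:-→d22:-→d23:-→d24:-→d25:-→d26:-→d27:-→d28:-→d29:-→d30:-→d31:-→d32:H4 -> H4
  + 33.100.59.128/31 (H4) depth=31
  lookup 19.245.227.117: bits 00010011111101011110001101110101 walk d0:H4→d1:-→d2:-→d3:-→d4:-→d5:-→d6:-→d7:-→d8:-→d9:-→d10:-→d11:-→d12:-→d13:-→d14:-→d15:-→d16:-→d17:-→d18:-→d19:-→d20:-→d21:-→d22:-→d23:-→d24:-→d25:-→d26:-→d27:-→d28:H5→d29:-→d30:-→d31:-→d32:H4 -> H4
  + 85.57.129.0/24 (H0) depth=24
  + 32.0.0.0/4 (H2) depth=4
  + 33.100.0.0/16 (H2) depth=16
  lookup 19.245.227.117: bits 00010011111101011110001101110101 walk d0:H4→d1:-→d2:-→d3:-→d4:-→d5:-→d6:-→d7:-→d8:-→d9:-→d10:-→d11:-→d12:-→d13:-→d14:-→d15:-→d16:-→d17:-→d18:-→d19:-→d20:-→d21:-→d22:-→d23:-→d24:-→d25:-→d26:-→d27:-→d28:H5→d29:-→d30:-→d31:-→d32:H4 -> H4
  + 85.57.129.128/26 (H2) depth=26
  + 179.249.112.0/20 (H3) depth=20
  - 33.100.0.0/16 clear@16
  + 179.249.112.0/20 (H4) depth=20
  lookup 85.57.129.0: bits 010101010011100110000001 walk d0:H4→d1:-→d2:-→d3:-→d4:-→d5:-→d6:-→d7:-→d8:-→d9:-→d10:-→d11:-→d12:-→d13:-→d14:-→d15:-→d16:-→d17:-→d18:-→d19:-→d20:-→d21:-→d22:-→d23:-→d24:H0 -> H0
  lookup 182.143.109.71: bits 10110 walk d0:H4→d1:-→d2:-→d3:-→d4:-→d5:- -> H4
  lookup 19.245.227.117: bits 00010011111101011110001101110101 walk d0:H4→d1:-→d2:-→d3:-→d4:-→d5:-→d6:-→d7:-→d8:-→d9:-→d10:-→d11:-→d12:-→d13:-→d14:-→d15:-→d16:-→d17:-→d18:-→d19:-→d20:-→d21:-→d22:-→d23:-→d24:-→d25:-→d26:-→d27:-→d28:H5→d29:-→d30:-→d31:-→d32:H4 -> H4
  + 85.57.0.0/16 (H0) depth=16
  - 33.100.59.128/32 clear@32
  lookup 84.74.66.27: bits 0101010 walk d0:H4→d1:-→d2:-→d3:-→d4:-→d5:-→d6:-→d7:- -> H4
  lookup 164.140.207.172: bits 101 walk d0:H4→d1:-→d2:-→d3:- -> H4
  + 33.100.32.0/19 (H0) depth=19
  lookup 201.40.12.116: bits 1 walk d0:H4→d1:- -> H4
  + 33.96.0.0/12 (H2) depth=12
  + 0.0.0.0/0 (H4) depth=0
  lookup 39.194.48.214: bits 00100 walk d0:H4→d1:-→d2:-→d3:-→d4:H2→d5:- -> H2

== LOOKUPS ==
["H4","H4","H4","H4","H4","H0","H4","H4","H4","H4","H4","H2"]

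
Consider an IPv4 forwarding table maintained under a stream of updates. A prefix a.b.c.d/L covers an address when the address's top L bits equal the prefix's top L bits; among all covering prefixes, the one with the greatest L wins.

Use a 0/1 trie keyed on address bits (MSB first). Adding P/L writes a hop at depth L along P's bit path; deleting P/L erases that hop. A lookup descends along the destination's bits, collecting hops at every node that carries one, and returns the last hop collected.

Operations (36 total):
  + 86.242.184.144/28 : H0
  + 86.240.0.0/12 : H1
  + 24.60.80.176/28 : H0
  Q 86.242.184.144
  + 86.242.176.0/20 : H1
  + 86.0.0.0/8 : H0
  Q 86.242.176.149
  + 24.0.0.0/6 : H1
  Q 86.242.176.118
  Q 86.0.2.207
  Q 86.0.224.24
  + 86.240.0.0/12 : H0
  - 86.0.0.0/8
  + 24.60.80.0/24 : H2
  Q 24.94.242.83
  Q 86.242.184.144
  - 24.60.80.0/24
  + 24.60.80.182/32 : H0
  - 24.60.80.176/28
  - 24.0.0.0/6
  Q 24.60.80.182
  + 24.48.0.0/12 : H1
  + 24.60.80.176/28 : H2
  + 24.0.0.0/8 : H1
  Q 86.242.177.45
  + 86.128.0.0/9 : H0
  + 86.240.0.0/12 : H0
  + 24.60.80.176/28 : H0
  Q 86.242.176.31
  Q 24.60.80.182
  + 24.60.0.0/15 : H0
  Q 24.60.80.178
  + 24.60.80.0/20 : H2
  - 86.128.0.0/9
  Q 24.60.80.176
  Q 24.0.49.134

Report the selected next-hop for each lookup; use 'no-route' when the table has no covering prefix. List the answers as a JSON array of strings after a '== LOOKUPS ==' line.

Trace:
  + 86.242.184.144/28 (H0) depth=28
  + 86.240.0.0/12 (H1) depth=12
  + 24.60.80.176/28 (H0) depth=28
  Q 86.242.184.144: descend 0101011011110010101110001001 ; hops seen [H1,H0] ; pick H0
  + 86.242.176.0/20 (H1) depth=20
  + 86.0.0.0/8 (H0) depth=8
  Q 86.242.176.149: descend 01010110111100101011 ; hops seen [H0,H1,H1] ; pick H1
  + 24.0.0.0/6 (H1) depth=6
  Q 86.242.176.118: descend 01010110111100101011 ; hops seen [H0,H1,H1] ; pick H1
  Q 86.0.2.207: descend 01010110 ; hops seen [H0] ; pick H0
  Q 86.0.224.24: descend 01010110 ; hops seen [H0] ; pick H0
  + 86.240.0.0/12 (H0) depth=12
  del 86.0.0.0/8 (clear depth 8)
  + 24.60.80.0/24 (H2) depth=24
  Q 24.94.242.83: descend 000110000 ; hops seen [H1] ; pick H1
  Q 86.242.184.144: descend 0101011011110010101110001001 ; hops seen [H0,H1,H0] ; pick H0
  del 24.60.80.0/24 (clear depth 24)
  + 24.60.80.182/32 (H0) depth=32
  del 24.60.80.176/28 (clear depth 28)
  del 24.0.0.0/6 (clear depth 6)
  Q 24.60.80.182: descend 00011000001111000101000010110110 ; hops seen [H0] ; pick H0
  + 24.48.0.0/12 (H1) depth=12
  + 24.60.80.176/28 (H2) depth=28
  + 24.0.0.0/8 (H1) depth=8
  Q 86.242.177.45: descend 01010110111100101011 ; hops seen [H0,H1] ; pick H1
  + 86.128.0.0/9 (H0) depth=9
  + 86.240.0.0/12 (H0) depth=12
  + 24.60.80.176/28 (H0) depth=28
  Q 86.242.176.31: descend 01010110111100101011 ; hops seen [H0,H0,H1] ; pick H1
  Q 24.60.80.182: descend 00011000001111000101000010110110 ; hops seen [H1,H1,H0,H0] ; pick H0
  + 24.60.0.0/15 (H0) depth=15
  Q 24.60.80.178: descend 00011000001111000101000010110 ; hops seen [H1,H1,H0,H0] ; pick H0
  + 24.60.80.0/20 (H2) depth=20
  del 86.128.0.0/9 (clear depth 9)
  Q 24.60.80.176: descend 00011000001111000101000010110 ; hops seen [H1,H1,H0,H2,H0] ; pick H0
  Q 24.0.49.134: descend 0001100000 ; hops seen [H1] ; pick H1

== LOOKUPS ==
["H0","H1","H1","H0","H0","H1","H0","H0","H1","H1","H0","H0","H0","H1"]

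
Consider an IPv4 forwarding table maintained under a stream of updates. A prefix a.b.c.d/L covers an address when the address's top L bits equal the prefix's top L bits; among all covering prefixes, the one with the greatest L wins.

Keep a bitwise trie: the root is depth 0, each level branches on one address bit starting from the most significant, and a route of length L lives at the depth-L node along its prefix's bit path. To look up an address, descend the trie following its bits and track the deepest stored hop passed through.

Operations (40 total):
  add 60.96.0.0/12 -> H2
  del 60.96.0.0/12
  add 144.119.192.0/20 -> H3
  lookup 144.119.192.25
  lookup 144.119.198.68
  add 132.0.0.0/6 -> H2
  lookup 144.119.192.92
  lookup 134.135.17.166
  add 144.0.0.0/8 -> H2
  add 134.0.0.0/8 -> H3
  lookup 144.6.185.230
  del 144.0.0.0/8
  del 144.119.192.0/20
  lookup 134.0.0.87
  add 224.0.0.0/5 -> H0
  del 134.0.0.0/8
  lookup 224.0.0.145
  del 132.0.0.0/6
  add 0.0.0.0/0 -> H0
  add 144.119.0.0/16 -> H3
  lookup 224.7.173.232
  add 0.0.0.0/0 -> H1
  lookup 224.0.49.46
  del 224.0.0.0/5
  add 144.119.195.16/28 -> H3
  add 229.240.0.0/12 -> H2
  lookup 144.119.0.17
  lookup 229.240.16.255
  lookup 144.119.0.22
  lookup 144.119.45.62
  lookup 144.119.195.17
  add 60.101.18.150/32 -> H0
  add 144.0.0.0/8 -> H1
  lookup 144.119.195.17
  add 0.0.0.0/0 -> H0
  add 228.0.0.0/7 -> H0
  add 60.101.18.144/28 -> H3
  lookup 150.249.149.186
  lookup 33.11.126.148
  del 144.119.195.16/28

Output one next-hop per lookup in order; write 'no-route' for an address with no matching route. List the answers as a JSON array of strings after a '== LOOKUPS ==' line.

Trace:
  add 60.96.0.0/12 -> H2 at depth 12
  del 60.96.0.0/12 (clear depth 12)
  add 144.119.192.0/20 -> H3 at depth 20
  Q 144.119.192.25: descend 10010000011101111100 ; hops seen [H3] ; pick H3
  Q 144.119.198.68: descend 10010000011101111100 ; hops seen [H3] ; pick H3
  add 132.0.0.0/6 -> H2 at depth 6
  Q 144.119.192.92: descend 10010000011101111100 ; hops seen [H3] ; pick H3
  Q 134.135.17.166: descend 100001 ; hops seen [H2] ; pick H2
  add 144.0.0.0/8 -> H2 at depth 8
  add 134.0.0.0/8 -> H3 at depth 8
  Q 144.6.185.230: descend 100100000 ; hops seen [H2] ; pick H2
  del 144.0.0.0/8 (clear depth 8)
  del 144.119.192.0/20 (clear depth 20)
  Q 134.0.0.87: descend 10000110 ; hops seen [H2,H3] ; pick H3
  add 224.0.0.0/5 -> H0 at depth 5
  del 134.0.0.0/8 (clear depth 8)
  Q 224.0.0.145: descend 11100 ; hops seen [H0] ; pick H0
  del 132.0.0.0/6 (clear depth 6)
  add 0.0.0.0/0 -> H0 at depth 0
  add 144.119.0.0/16 -> H3 at depth 16
  Q 224.7.173.232: descend 11100 ; hops seen [H0,H0] ; pick H0
  add 0.0.0.0/0 -> H1 at depth 0
  Q 224.0.49.46: descend 11100 ; hops seen [H1,H0] ; pick H0
  del 224.0.0.0/5 (clear depth 5)
  add 144.119.195.16/28 -> H3 at depth 28
  add 229.240.0.0/12 -> H2 at depth 12
  Q 144.119.0.17: descend 1001000001110111 ; hops seen [H1,H3] ; pick H3
  Q 229.240.16.255: descend 111001011111 ; hops seen [H1,H2] ; pick H2
  Q 144.119.0.22: descend 1001000001110111 ; hops seen [H1,H3] ; pick H3
  Q 144.119.45.62: descend 1001000001110111 ; hops seen [H1,H3] ; pick H3
  Q 144.119.195.17: descend 1001000001110111110000110001 ; hops seen [H1,H3,H3] ; pick H3
  add 60.101.18.150/32 -> H0 at depth 32
  add 144.0.0.0/8 -> H1 at depth 8
  Q 144.119.195.17: descend 1001000001110111110000110001 ; hops seen [H1,H1,H3,H3] ; pick H3
  add 0.0.0.0/0 -> H0 at depth 0
  add 228.0.0.0/7 -> H0 at depth 7
  add 60.101.18.144/28 -> H3 at depth 28
  Q 150.249.149.186: descend 10010 ; hops seen [H0] ; pick H0
  Q 33.11.126.148: descend 001 ; hops seen [H0] ; pick H0
  del 144.119.195.16/28 (clear depth 28)

== LOOKUPS ==
["H3","H3","H3","H2","H2","H3","H0","H0","H0","H3","H2","H3","H3","H3","H3","H0","H0"]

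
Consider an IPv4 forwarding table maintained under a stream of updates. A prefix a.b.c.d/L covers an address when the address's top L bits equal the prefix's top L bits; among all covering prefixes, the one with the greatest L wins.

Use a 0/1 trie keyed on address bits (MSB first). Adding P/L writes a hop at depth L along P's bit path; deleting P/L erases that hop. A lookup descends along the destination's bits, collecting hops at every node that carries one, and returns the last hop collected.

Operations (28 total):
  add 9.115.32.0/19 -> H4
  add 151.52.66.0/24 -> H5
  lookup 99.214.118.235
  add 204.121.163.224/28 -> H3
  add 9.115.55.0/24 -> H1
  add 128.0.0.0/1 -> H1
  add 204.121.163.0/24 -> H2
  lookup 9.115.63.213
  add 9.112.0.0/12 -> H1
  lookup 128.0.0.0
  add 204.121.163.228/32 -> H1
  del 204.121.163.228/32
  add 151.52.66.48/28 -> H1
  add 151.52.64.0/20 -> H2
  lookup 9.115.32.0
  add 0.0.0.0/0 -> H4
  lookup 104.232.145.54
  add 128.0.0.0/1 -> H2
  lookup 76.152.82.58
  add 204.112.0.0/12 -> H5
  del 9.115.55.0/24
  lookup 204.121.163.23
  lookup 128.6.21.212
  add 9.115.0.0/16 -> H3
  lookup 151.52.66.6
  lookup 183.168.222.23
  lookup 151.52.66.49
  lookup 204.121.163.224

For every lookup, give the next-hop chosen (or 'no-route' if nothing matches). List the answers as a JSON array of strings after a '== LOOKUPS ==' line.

Trace:
  + 9.115.32.0/19 (H4) depth=19
  + 151.52.66.0/24 (H5) depth=24
  ? 99.214.118.235  path d0:-→d1:-  best=no-route
  + 204.121.163.224/28 (H3) depth=28
  + 9.115.55.0/24 (H1) depth=24
  + 128.0.0.0/1 (H1) depth=1
  + 204.121.163.0/24 (H2) depth=24
  ? 9.115.63.213  path d0:-→d1:-→d2:-→d3:-→d4:-→d5:-→d6:-→d7:-→d8:-→d9:-→d10:-→d11:-→d12:-→d13:-→d14:-→d15:-→d16:-→d17:-→d18:-→d19:H4→d20:-  best=H4
  + 9.112.0.0/12 (H1) depth=12
  ? 128.0.0.0  path d0:-→d1:H1→d2:-→d3:-  best=H1
  + 204.121.163.228/32 (H1) depth=32
  - 204.121.163.228/32 clear@32
  + 151.52.66.48/28 (H1) depth=28
  + 151.52.64.0/20 (H2) depth=20
  ? 9.115.32.0  path d0:-→d1:-→d2:-→d3:-→d4:-→d5:-→d6:-→d7:-→d8:-→d9:-→d10:-→d11:-→d12:H1→d13:-→d14:-→d15:-→d16:-→d17:-→d18:-→d19:H4  best=H4
  + 0.0.0.0/0 (H4) depth=0
  ? 104.232.145.54  path d0:H4→d1:-  best=H4
  + 128.0.0.0/1 (H2) depth=1
  ? 76.152.82.58  path d0:H4→d1:-  best=H4
  + 204.112.0.0/12 (H5) depth=12
  - 9.115.55.0/24 clear@24
  ? 204.121.163.23  path d0:H4→d1:H2→d2:-→d3:-→d4:-→d5:-→d6:-→d7:-→d8:-→d9:-→d10:-→d11:-→d12:H5→d13:-→d14:-→d15:-→d16:-→d17:-→d18:-→d19:-→d20:-→d21:-→d22:-→d23:-→d24:H2  best=H2
  ? 128.6.21.212  path d0:H4→d1:H2→d2:-→d3:-  best=H2
  + 9.115.0.0/16 (H3) depth=16
  ? 151.52.66.6  path d0:H4→d1:H2→d2:-→d3:-→d4:-→d5:-→d6:-→d7:-→d8:-→d9:-→d10:-→d11:-→d12:-→d13:-→d14:-→d15:-→d16:-→d17:-→d18:-→d19:-→d20:H2→d21:-→d22:-→d23:-→d24:H5→d25:-→d26:-  best=H5
  ? 183.168.222.23  path d0:H4→d1:H2→d2:-  best=H2
  ? 151.52.66.49  path d0:H4→d1:H2→d2:-→d3:-→d4:-→d5:-→d6:-→d7:-→d8:-→d9:-→d10:-→d11:-→d12:-→d13:-→d14:-→d15:-→d16:-→d17:-→d18:-→d19:-→d20:H2→d21:-→d22:-→d23:-→d24:H5→d25:-→d26:-→d27:-→d28:H1  best=H1
  ? 204.121.163.224  path d0:H4→d1:H2→d2:-→d3:-→d4:-→d5:-→d6:-→d7:-→d8:-→d9:-→d10:-→d11:-→d12:H5→d13:-→d14:-→d15:-→d16:-→d17:-→d18:-→d19:-→d20:-→d21:-→d22:-→d23:-→d24:H2→d25:-→d26:-→d27:-→d28:H3→d29:-  best=H3

== LOOKUPS ==
["no-route","H4","H1","H4","H4","H4","H2","H2","H5","H2","H1","H3"]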